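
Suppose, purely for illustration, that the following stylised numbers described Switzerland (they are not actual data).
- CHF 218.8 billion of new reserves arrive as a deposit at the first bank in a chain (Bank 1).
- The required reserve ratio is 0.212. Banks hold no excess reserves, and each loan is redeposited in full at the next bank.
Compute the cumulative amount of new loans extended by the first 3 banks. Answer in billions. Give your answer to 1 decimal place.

CHF 415.3 billion

Bank i lends (1 − rr)^i of the original deposit: Bank 1 lends 218.8·0.7880 = 172.4144, Bank 2 lends 218.8·0.7880² ≈ 135.8625, and so on.
Summing a geometric series: total = 218.8·[0.7880·(1 − 0.7880^3) / (1 − 0.7880)] ≈ 415.3366 billion.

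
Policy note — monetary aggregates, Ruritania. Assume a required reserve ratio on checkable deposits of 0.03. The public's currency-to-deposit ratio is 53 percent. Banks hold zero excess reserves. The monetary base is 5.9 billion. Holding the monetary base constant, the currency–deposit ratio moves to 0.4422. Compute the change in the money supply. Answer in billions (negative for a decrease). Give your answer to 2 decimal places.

Initially m₁ = (1 + 0.53) / (0.03 + 0.53) ≈ 2.7321, so M₁ = 2.7321 × 5.9 ≈ 16.1194 billion.
After the change m₂ = (1 + 0.4422) / (0.03 + 0.4422) ≈ 3.0542, so M₂ = 3.0542 × 5.9 ≈ 18.0198 billion.
ΔM = M₂ − M₁ = 18.0198 − 16.1194 = 1.9004 billion.

1.90 billion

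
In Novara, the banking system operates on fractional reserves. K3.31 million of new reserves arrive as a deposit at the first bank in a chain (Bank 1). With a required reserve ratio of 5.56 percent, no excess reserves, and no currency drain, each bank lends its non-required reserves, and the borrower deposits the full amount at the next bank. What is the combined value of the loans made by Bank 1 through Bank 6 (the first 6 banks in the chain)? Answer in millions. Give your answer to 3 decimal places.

Bank i lends (1 − rr)^i of the original deposit: Bank 1 lends 3.31·0.9444 ≈ 3.1260, Bank 2 lends 3.31·0.9444² ≈ 2.9522, and so on.
Summing a geometric series: total = 3.31·[0.9444·(1 − 0.9444^6) / (1 − 0.9444)] ≈ 16.3341 million.

K16.334 million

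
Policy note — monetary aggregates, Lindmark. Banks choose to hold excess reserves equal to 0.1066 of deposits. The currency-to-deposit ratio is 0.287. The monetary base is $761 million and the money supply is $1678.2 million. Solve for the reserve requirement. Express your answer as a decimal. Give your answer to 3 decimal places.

Using m = M/MB = 1678.2/761 ≈ 2.205256. Since m = (1 + c)/(c + rr + e), the denominator satisfies c + rr + e = (1 + c)/m = (1 + 0.287) / 2.205256 ≈ 0.583606.
With c = 0.287 and e = 0.1066, the reserve requirement is 0.583606 − 0.287 − 0.1066 = 0.190006.

0.190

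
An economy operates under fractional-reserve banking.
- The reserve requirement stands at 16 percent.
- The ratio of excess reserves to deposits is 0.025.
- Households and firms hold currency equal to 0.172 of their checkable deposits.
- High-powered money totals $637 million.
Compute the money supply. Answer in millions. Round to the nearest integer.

$2091 million

The money multiplier is m = (1 + c) / (rr + e + c) = (1 + 0.172) / (0.16 + 0.025 + 0.172) ≈ 3.2829.
So M = m × MB = 3.2829 × 637 = 2091.2073 million.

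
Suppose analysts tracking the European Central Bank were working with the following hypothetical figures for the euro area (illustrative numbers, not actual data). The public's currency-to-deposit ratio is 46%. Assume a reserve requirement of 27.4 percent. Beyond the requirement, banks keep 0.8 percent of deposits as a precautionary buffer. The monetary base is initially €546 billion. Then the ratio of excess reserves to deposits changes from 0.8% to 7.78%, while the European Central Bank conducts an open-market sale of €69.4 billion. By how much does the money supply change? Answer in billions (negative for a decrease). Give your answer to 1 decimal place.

-217.2 billion

Before: m₁ = (1 + 0.46) / (0.274 + 0.008 + 0.46) ≈ 1.96765, MB₁ = 546, so M₁ = 1.96765 × 546 = 1074.3369 billion.
After: m₂ = (1 + 0.46) / (0.274 + 0.0778 + 0.46) ≈ 1.79847, MB₂ = 546 − 69.4 = 476.6, so M₂ = 1.79847 × 476.6 ≈ 857.1508 billion.
ΔM = M₂ − M₁ = 857.1508 − 1074.3369 = -217.1861 billion.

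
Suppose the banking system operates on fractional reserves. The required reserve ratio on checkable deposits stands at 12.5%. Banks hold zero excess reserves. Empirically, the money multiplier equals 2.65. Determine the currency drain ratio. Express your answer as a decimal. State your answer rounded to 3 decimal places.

Using m = 2.65. From m = (1 + c)/(c + rr + e), rearranging gives 1 + c = m·(c + rr + e), so c·(1 − m) = m·(rr + e) − 1.
Hence c = [m·(rr + e) − 1]/(1 − m) = [2.65 × (0.125 + 0) − 1] / (1 − 2.65) ≈ 0.405303.

0.405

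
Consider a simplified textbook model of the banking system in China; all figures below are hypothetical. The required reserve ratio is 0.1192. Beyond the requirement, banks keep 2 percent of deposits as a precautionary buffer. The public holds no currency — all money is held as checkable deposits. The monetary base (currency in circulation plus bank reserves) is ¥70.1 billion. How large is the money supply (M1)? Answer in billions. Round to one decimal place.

The money multiplier is m = 1 / (rr + e) = 1 / (0.1192 + 0.02) ≈ 7.1839.
So M = m × MB = 7.1839 × 70.1 ≈ 503.5914 billion.

¥503.6 billion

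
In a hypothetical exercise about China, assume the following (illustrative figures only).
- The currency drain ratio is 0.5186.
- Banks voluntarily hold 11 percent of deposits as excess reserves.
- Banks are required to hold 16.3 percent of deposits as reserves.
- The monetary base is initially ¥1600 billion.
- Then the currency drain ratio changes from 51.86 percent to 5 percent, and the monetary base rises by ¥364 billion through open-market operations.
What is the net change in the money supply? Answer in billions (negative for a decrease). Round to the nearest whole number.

Before: m₁ = (1 + 0.5186) / (0.163 + 0.11 + 0.5186) ≈ 1.91839, MB₁ = 1600, so M₁ = 1.91839 × 1600 = 3069.424 billion.
After: m₂ = (1 + 0.05) / (0.163 + 0.11 + 0.05) ≈ 3.25077, MB₂ = 1600 + 364 = 1964, so M₂ = 3.25077 × 1964 ≈ 6384.5123 billion.
ΔM = M₂ − M₁ = 6384.5123 − 3069.424 = 3315.0883 billion.

¥3315 billion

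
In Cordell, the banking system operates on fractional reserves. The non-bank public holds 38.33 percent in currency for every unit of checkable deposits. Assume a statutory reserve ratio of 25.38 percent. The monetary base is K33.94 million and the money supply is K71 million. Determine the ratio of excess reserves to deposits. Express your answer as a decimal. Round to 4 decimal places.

Using m = M/MB = 71/33.94 ≈ 2.091927. Since m = (1 + c)/(c + rr + e), the denominator satisfies c + rr + e = (1 + c)/m = (1 + 0.3833) / 2.091927 ≈ 0.661256.
With c = 0.3833 and rr = 0.2538, the ratio of excess reserves to deposits is 0.661256 − 0.3833 − 0.2538 = 0.024156.

0.0242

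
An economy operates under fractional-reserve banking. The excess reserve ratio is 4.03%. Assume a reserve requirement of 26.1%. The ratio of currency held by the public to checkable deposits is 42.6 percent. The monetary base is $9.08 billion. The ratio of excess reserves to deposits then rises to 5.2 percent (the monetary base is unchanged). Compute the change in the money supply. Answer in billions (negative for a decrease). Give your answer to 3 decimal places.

-0.282 billion

Initially m₁ = (1 + 0.426) / (0.261 + 0.0403 + 0.426) ≈ 1.96068, so M₁ = 1.96068 × 9.08 ≈ 17.803 billion.
After the change m₂ = (1 + 0.426) / (0.261 + 0.052 + 0.426) ≈ 1.92963, so M₂ = 1.92963 × 9.08 ≈ 17.521 billion.
ΔM = M₂ − M₁ = 17.521 − 17.803 = -0.282 billion.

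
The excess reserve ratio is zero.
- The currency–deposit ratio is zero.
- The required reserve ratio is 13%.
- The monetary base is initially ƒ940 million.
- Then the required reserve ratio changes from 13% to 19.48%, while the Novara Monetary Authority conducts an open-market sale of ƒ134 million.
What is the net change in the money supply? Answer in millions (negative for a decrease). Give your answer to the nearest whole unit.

-3093 million

Before: m₁ = 1 / (0.13) ≈ 7.6923, MB₁ = 940, so M₁ = 7.6923 × 940 = 7230.762 million.
After: m₂ = 1 / (0.1948) ≈ 5.1335, MB₂ = 940 − 134 = 806, so M₂ = 5.1335 × 806 = 4137.601 million.
ΔM = M₂ − M₁ = 4137.601 − 7230.762 = -3093.161 million.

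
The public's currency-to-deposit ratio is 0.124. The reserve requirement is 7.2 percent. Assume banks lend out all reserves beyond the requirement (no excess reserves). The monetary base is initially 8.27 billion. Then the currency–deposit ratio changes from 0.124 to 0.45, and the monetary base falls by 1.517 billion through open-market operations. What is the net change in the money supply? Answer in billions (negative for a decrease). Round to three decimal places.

-28.668 billion

Before: m₁ = (1 + 0.124) / (0.072 + 0.124) ≈ 5.73469, MB₁ = 8.27, so M₁ = 5.73469 × 8.27 ≈ 47.4259 billion.
After: m₂ = (1 + 0.45) / (0.072 + 0.45) ≈ 2.77778, MB₂ = 8.27 − 1.517 = 6.753, so M₂ = 2.77778 × 6.753 ≈ 18.7583 billion.
ΔM = M₂ − M₁ = 18.7583 − 47.4259 = -28.6676 billion.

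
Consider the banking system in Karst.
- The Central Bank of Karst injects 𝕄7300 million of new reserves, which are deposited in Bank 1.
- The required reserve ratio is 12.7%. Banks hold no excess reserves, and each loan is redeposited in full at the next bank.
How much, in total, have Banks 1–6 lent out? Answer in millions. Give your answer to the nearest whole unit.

𝕄27967 million

Bank i lends (1 − rr)^i of the original deposit: Bank 1 lends 7300·0.8730 = 6372.9000, Bank 2 lends 7300·0.8730² = 5563.5417, and so on.
Summing a geometric series: total = 7300·[0.8730·(1 − 0.8730^6) / (1 − 0.8730)] ≈ 27966.7202 million.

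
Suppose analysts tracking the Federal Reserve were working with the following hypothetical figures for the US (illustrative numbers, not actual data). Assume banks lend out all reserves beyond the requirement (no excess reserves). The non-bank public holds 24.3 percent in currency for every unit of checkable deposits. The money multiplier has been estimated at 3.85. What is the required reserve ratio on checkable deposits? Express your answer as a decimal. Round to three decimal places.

0.080

Using m = 3.85. Since m = (1 + c)/(c + rr + e), the denominator satisfies c + rr + e = (1 + c)/m = (1 + 0.243) / 3.85 ≈ 0.322857.
With c = 0.243 and e = 0, the required reserve ratio on checkable deposits is 0.322857 − 0.243 − 0 = 0.079857.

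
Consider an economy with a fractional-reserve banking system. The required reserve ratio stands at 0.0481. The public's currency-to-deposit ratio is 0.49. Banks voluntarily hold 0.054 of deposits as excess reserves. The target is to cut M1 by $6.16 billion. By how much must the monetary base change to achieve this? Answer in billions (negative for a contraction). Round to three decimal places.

-2.448 billion

The money multiplier is m = (1 + c) / (rr + e + c) = (1 + 0.49) / (0.0481 + 0.054 + 0.49) ≈ 2.51647.
ΔMB = ΔM / m = (−6.16) / 2.51647 ≈ -2.4479 billion.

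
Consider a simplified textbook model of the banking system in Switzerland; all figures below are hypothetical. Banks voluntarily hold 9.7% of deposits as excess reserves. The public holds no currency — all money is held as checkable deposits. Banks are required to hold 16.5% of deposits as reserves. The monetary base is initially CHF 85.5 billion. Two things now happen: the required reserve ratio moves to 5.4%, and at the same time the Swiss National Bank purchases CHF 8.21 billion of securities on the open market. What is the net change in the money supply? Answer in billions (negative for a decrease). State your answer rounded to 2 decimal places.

Before: m₁ = 1 / (0.165 + 0.097) ≈ 3.81679, MB₁ = 85.5, so M₁ = 3.81679 × 85.5 ≈ 326.3355 billion.
After: m₂ = 1 / (0.054 + 0.097) ≈ 6.62252, MB₂ = 85.5 + 8.21 = 93.71, so M₂ = 6.62252 × 93.71 ≈ 620.5963 billion.
ΔM = M₂ − M₁ = 620.5963 − 326.3355 = 294.2608 billion.

CHF 294.26 billion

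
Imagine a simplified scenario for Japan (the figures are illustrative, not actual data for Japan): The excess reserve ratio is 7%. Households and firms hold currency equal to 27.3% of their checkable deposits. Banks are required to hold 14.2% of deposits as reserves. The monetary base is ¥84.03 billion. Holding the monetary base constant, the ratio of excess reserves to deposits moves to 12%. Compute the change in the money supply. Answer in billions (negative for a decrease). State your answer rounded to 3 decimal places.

-20.613 billion

Initially m₁ = (1 + 0.273) / (0.142 + 0.07 + 0.273) ≈ 2.624742, so M₁ = 2.624742 × 84.03 ≈ 220.5571 billion.
After the change m₂ = (1 + 0.273) / (0.142 + 0.12 + 0.273) ≈ 2.379439, so M₂ = 2.379439 × 84.03 ≈ 199.9443 billion.
ΔM = M₂ − M₁ = 199.9443 − 220.5571 = -20.6128 billion.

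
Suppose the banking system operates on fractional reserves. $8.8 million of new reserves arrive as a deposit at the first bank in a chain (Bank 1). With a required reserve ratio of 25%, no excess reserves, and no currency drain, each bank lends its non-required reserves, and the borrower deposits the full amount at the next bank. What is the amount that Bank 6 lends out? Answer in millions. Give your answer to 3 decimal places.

Each bank lends a fraction (1 − rr) = 0.7500 of the deposit it receives, so Bank 6 receives 8.8·0.7500^5 and lends 8.8·0.7500^6 ≈ 1.5662 million.

$1.566 million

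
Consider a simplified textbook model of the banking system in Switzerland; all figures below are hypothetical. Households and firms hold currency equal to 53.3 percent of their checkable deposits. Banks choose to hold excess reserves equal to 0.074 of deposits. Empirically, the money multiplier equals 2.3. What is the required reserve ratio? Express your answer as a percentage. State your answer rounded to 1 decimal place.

6.0%

Using m = 2.3. Since m = (1 + c)/(c + rr + e), the denominator satisfies c + rr + e = (1 + c)/m = (1 + 0.533) / 2.3 ≈ 0.666522.
With c = 0.533 and e = 0.074, the required reserve ratio is 0.666522 − 0.533 − 0.074 = 0.059522.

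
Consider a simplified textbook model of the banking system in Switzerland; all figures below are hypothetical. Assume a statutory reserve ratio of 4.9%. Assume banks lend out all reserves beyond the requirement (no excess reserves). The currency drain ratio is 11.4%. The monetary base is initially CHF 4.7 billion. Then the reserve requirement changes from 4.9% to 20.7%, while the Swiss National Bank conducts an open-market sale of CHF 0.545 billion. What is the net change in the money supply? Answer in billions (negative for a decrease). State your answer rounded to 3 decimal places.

Before: m₁ = (1 + 0.114) / (0.049 + 0.114) ≈ 6.83436, MB₁ = 4.7, so M₁ = 6.83436 × 4.7 ≈ 32.1215 billion.
After: m₂ = (1 + 0.114) / (0.207 + 0.114) ≈ 3.47040, MB₂ = 4.7 − 0.545 = 4.155, so M₂ = 3.47040 × 4.155 ≈ 14.4195 billion.
ΔM = M₂ − M₁ = 14.4195 − 32.1215 = -17.702 billion.

-17.702 billion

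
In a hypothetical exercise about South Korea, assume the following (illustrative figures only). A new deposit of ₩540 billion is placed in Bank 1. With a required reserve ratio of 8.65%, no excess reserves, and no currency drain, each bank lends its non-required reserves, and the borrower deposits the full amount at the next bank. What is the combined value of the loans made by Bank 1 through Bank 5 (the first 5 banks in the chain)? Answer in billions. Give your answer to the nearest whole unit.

Bank i lends (1 − rr)^i of the original deposit: Bank 1 lends 540·0.9135 = 493.2900, Bank 2 lends 540·0.9135² ≈ 450.6204, and so on.
Summing a geometric series: total = 540·[0.9135·(1 − 0.9135^5) / (1 − 0.9135)] ≈ 2075.0946 billion.

₩2075 billion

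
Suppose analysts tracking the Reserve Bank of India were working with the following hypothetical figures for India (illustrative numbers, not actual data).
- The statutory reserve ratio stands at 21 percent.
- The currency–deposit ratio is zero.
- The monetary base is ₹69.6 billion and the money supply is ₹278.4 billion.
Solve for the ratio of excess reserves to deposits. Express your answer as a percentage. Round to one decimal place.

Using m = M/MB = 278.4/69.6 = 4.000000. Since m = (1 + c)/(c + rr + e), the denominator satisfies c + rr + e = (1 + c)/m = (1 + 0) / 4.000000 = 0.250000.
With c = 0 and rr = 0.21, the ratio of excess reserves to deposits is 0.250000 − 0 − 0.21 = 0.04.

4.0%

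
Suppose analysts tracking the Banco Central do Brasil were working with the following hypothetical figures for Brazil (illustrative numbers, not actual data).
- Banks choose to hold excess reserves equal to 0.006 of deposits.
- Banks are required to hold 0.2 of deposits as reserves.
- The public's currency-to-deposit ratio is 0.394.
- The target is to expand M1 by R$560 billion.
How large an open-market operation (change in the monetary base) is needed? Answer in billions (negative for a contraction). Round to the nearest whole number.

The money multiplier is m = (1 + c) / (rr + e + c) = (1 + 0.394) / (0.2 + 0.006 + 0.394) ≈ 2.3233.
ΔMB = ΔM / m = (+560) / 2.3233 ≈ 241.0365 billion.

R$241 billion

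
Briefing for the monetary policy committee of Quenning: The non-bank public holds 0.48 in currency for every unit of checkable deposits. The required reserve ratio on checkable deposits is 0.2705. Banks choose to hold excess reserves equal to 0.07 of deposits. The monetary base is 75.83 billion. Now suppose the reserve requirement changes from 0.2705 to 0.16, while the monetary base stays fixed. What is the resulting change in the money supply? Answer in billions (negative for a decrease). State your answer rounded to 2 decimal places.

21.29 billion

Initially m₁ = (1 + 0.48) / (0.2705 + 0.07 + 0.48) ≈ 1.80378, so M₁ = 1.80378 × 75.83 ≈ 136.7806 billion.
After the change m₂ = (1 + 0.48) / (0.16 + 0.07 + 0.48) ≈ 2.08451, so M₂ = 2.08451 × 75.83 ≈ 158.0684 billion.
ΔM = M₂ − M₁ = 158.0684 − 136.7806 = 21.2878 billion.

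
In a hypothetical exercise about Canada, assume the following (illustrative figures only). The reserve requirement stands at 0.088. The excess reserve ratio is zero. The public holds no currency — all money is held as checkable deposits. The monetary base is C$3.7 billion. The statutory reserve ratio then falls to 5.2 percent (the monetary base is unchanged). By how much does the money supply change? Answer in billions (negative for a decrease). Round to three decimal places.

C$29.108 billion

Initially m₁ = 1 / (0.088) ≈ 11.36364, so M₁ = 11.36364 × 3.7 ≈ 42.0455 billion.
After the change m₂ = 1 / (0.052) ≈ 19.23077, so M₂ = 19.23077 × 3.7 ≈ 71.1538 billion.
ΔM = M₂ − M₁ = 71.1538 − 42.0455 = 29.1083 billion.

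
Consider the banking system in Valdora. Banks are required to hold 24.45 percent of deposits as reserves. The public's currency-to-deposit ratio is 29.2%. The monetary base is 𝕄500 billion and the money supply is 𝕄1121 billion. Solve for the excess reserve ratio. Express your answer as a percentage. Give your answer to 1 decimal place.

4.0%

Using m = M/MB = 1121/500 = 2.242000. Since m = (1 + c)/(c + rr + e), the denominator satisfies c + rr + e = (1 + c)/m = (1 + 0.292) / 2.242000 ≈ 0.576271.
With c = 0.292 and rr = 0.2445, the excess reserve ratio is 0.576271 − 0.292 − 0.2445 = 0.039771.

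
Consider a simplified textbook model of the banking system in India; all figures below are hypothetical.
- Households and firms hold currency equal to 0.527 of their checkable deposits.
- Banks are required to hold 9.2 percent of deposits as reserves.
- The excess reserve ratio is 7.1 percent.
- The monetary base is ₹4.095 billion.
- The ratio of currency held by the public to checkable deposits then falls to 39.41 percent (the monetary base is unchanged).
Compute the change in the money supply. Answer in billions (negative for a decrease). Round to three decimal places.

₹1.185 billion

Initially m₁ = (1 + 0.527) / (0.092 + 0.071 + 0.527) ≈ 2.21304, so M₁ = 2.21304 × 4.095 ≈ 9.0624 billion.
After the change m₂ = (1 + 0.3941) / (0.092 + 0.071 + 0.3941) ≈ 2.50242, so M₂ = 2.50242 × 4.095 ≈ 10.2474 billion.
ΔM = M₂ − M₁ = 10.2474 − 9.0624 = 1.185 billion.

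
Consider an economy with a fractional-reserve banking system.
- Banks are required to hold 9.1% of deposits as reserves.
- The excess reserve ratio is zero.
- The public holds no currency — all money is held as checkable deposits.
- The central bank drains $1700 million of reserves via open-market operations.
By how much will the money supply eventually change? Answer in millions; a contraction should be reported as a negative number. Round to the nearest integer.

-18681 million

The simple money multiplier is m = 1/rr = 1/0.091 ≈ 10.98901.
An open-market sale reduces the monetary base by 1700 million, so ΔM = m × ΔMB = 10.98901 × (−1700) = -18681.317 million.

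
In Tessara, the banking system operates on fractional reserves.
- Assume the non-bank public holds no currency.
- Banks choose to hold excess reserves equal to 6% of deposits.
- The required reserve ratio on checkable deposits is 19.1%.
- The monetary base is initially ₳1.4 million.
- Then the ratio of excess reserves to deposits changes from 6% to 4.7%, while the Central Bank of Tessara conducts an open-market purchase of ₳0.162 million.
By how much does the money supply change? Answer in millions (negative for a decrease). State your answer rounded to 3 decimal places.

Before: m₁ = 1 / (0.191 + 0.06) ≈ 3.98406, MB₁ = 1.4, so M₁ = 3.98406 × 1.4 ≈ 5.5777 million.
After: m₂ = 1 / (0.191 + 0.047) ≈ 4.20168, MB₂ = 1.4 + 0.162 = 1.562, so M₂ = 4.20168 × 1.562 ≈ 6.563 million.
ΔM = M₂ − M₁ = 6.563 − 5.5777 = 0.9853 million.

₳0.985 million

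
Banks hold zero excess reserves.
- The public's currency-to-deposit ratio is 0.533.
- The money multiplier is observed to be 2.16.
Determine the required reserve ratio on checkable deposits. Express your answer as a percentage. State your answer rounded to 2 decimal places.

Using m = 2.16. Since m = (1 + c)/(c + rr + e), the denominator satisfies c + rr + e = (1 + c)/m = (1 + 0.533) / 2.16 ≈ 0.709722.
With c = 0.533 and e = 0, the required reserve ratio on checkable deposits is 0.709722 − 0.533 − 0 = 0.176722.

17.67%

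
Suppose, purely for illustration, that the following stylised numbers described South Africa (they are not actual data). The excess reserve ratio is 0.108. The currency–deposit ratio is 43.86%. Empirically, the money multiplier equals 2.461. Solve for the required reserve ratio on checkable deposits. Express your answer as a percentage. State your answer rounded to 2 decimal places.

3.80%

Using m = 2.461. Since m = (1 + c)/(c + rr + e), the denominator satisfies c + rr + e = (1 + c)/m = (1 + 0.4386) / 2.461 ≈ 0.584559.
With c = 0.4386 and e = 0.108, the required reserve ratio on checkable deposits is 0.584559 − 0.4386 − 0.108 = 0.037959.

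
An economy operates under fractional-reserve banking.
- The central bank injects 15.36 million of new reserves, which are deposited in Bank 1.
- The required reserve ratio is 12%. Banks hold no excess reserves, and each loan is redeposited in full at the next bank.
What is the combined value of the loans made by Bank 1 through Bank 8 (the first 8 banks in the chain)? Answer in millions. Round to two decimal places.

72.13 million

Bank i lends (1 − rr)^i of the original deposit: Bank 1 lends 15.36·0.8800 = 13.5168, Bank 2 lends 15.36·0.8800² ≈ 11.8948, and so on.
Summing a geometric series: total = 15.36·[0.8800·(1 − 0.8800^8) / (1 − 0.8800)] ≈ 72.1308 million.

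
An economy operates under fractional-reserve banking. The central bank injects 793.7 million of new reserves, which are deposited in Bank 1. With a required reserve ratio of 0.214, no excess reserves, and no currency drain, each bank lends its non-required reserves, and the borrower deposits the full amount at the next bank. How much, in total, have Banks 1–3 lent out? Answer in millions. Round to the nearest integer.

1500 million

Bank i lends (1 − rr)^i of the original deposit: Bank 1 lends 793.7·0.7860 = 623.8482, Bank 2 lends 793.7·0.7860² ≈ 490.3447, and so on.
Summing a geometric series: total = 793.7·[0.7860·(1 − 0.7860^3) / (1 − 0.7860)] ≈ 1499.6038 million.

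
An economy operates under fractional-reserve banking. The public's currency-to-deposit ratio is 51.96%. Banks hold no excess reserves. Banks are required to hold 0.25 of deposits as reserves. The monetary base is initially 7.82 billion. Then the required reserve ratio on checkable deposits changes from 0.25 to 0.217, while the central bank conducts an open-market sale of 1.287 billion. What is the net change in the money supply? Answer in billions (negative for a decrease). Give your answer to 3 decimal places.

-1.963 billion

Before: m₁ = (1 + 0.5196) / (0.25 + 0.5196) ≈ 1.97453, MB₁ = 7.82, so M₁ = 1.97453 × 7.82 ≈ 15.4408 billion.
After: m₂ = (1 + 0.5196) / (0.217 + 0.5196) ≈ 2.06299, MB₂ = 7.82 − 1.287 = 6.533, so M₂ = 2.06299 × 6.533 ≈ 13.4775 billion.
ΔM = M₂ − M₁ = 13.4775 − 15.4408 = -1.9633 billion.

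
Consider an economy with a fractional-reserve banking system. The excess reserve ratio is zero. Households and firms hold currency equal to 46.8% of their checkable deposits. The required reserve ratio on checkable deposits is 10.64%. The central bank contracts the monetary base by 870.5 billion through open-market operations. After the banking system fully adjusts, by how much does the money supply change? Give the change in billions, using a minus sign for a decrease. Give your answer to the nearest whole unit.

-2225 billion

The money multiplier is m = (1 + c) / (rr + c) = (1 + 0.468) / (0.1064 + 0.468) ≈ 2.5557.
The sale removes 870.5 billion of base, so ΔM = m × ΔMB = 2.5557 × (−870.5) ≈ -2224.7368 billion.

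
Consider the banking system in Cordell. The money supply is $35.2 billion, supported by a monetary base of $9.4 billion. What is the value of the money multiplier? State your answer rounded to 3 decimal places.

The money multiplier is m = M / MB = 35.2 / 9.4 ≈ 3.74468.

3.745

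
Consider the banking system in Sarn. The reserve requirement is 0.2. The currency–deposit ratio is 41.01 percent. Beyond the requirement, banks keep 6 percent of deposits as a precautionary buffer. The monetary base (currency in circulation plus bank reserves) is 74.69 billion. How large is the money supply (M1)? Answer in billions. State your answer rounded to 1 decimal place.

157.2 billion

The money multiplier is m = (1 + c) / (rr + e + c) = (1 + 0.4101) / (0.2 + 0.06 + 0.4101) ≈ 2.1043.
So M = m × MB = 2.1043 × 74.69 ≈ 157.1702 billion.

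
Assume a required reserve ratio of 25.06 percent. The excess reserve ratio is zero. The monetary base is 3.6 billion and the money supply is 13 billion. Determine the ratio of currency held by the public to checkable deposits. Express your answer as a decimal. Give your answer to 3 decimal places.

Using m = M/MB = 13/3.6 ≈ 3.611111. From m = (1 + c)/(c + rr + e), rearranging gives 1 + c = m·(c + rr + e), so c·(1 − m) = m·(rr + e) − 1.
Hence c = [m·(rr + e) − 1]/(1 − m) = [3.611111 × (0.2506 + 0) − 1] / (1 − 3.611111) ≈ 0.036404.

0.036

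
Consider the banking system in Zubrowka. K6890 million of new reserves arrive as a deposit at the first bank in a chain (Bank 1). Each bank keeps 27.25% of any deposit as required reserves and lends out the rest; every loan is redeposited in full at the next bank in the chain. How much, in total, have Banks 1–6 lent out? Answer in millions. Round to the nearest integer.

K15667 million

Bank i lends (1 − rr)^i of the original deposit: Bank 1 lends 6890·0.7275 = 5012.4750, Bank 2 lends 6890·0.7275² ≈ 3646.5756, and so on.
Summing a geometric series: total = 6890·[0.7275·(1 − 0.7275^6) / (1 − 0.7275)] ≈ 15667.4127 million.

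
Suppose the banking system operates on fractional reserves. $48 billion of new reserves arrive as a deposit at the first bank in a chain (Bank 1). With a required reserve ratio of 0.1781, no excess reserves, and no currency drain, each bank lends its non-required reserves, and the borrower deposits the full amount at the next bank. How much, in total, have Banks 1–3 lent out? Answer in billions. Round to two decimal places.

$98.53 billion

Bank i lends (1 − rr)^i of the original deposit: Bank 1 lends 48·0.8219 = 39.4512, Bank 2 lends 48·0.8219² ≈ 32.4249, and so on.
Summing a geometric series: total = 48·[0.8219·(1 − 0.8219^3) / (1 − 0.8219)] ≈ 98.5262 billion.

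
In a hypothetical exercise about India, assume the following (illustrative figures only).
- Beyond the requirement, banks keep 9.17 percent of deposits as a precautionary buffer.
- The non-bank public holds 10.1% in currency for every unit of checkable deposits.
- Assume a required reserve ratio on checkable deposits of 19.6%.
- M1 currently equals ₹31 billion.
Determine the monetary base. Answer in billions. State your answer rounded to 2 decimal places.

₹10.94 billion

The money multiplier is m = (1 + c) / (rr + e + c) = (1 + 0.101) / (0.196 + 0.0917 + 0.101) ≈ 2.83252.
MB = M / m = 31 / 2.83252 ≈ 10.9443 billion.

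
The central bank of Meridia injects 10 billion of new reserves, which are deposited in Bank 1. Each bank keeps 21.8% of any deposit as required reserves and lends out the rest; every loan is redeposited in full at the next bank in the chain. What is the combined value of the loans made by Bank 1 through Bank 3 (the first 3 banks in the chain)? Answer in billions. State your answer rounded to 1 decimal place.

18.7 billion

Bank i lends (1 − rr)^i of the original deposit: Bank 1 lends 10·0.7820 = 7.8200, Bank 2 lends 10·0.7820² ≈ 6.1152, and so on.
Summing a geometric series: total = 10·[0.7820·(1 − 0.7820^3) / (1 − 0.7820)] ≈ 18.7174 billion.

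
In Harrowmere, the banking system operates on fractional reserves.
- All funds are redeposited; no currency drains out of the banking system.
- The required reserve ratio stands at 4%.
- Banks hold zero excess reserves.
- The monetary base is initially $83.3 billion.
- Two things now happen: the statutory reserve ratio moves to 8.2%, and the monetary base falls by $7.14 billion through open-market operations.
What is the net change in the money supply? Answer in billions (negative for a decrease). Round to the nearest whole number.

-1154 billion

Before: m₁ = 1 / (0.04) = 25, MB₁ = 83.3, so M₁ = 25 × 83.3 = 2082.5 billion.
After: m₂ = 1 / (0.082) ≈ 12.1951, MB₂ = 83.3 − 7.14 = 76.16, so M₂ = 12.1951 × 76.16 ≈ 928.7788 billion.
ΔM = M₂ − M₁ = 928.7788 − 2082.5 = -1153.7212 billion.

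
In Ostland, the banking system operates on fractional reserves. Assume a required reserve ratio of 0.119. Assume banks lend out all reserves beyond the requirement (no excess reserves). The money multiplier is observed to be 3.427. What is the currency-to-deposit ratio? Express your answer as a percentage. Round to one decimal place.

Using m = 3.427. From m = (1 + c)/(c + rr + e), rearranging gives 1 + c = m·(c + rr + e), so c·(1 − m) = m·(rr + e) − 1.
Hence c = [m·(rr + e) − 1]/(1 − m) = [3.427 × (0.119 + 0) − 1] / (1 − 3.427) ≈ 0.244000.

24.4%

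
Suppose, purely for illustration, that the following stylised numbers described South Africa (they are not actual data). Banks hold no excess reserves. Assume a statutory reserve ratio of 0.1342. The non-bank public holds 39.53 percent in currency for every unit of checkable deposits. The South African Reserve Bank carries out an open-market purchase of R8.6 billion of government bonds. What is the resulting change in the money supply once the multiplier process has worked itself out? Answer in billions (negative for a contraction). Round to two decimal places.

R22.66 billion

The money multiplier is m = (1 + c) / (rr + c) = (1 + 0.3953) / (0.1342 + 0.3953) ≈ 2.6351.
The purchase adds 8.6 billion of base, so ΔM = m × ΔMB = 2.6351 × (+8.6) ≈ 22.6619 billion.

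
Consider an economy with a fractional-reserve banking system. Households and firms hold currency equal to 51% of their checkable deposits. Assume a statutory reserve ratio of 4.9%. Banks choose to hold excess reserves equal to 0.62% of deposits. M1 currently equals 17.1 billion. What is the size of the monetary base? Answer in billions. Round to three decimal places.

6.401 billion

The money multiplier is m = (1 + c) / (rr + e + c) = (1 + 0.51) / (0.049 + 0.0062 + 0.51) ≈ 2.671621.
MB = M / m = 17.1 / 2.671621 ≈ 6.4006 billion.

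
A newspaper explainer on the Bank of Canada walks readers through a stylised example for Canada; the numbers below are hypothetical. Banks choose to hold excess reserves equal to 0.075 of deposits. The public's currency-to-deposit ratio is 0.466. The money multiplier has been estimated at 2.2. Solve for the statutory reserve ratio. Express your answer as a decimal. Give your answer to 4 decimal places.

0.1254

Using m = 2.2. Since m = (1 + c)/(c + rr + e), the denominator satisfies c + rr + e = (1 + c)/m = (1 + 0.466) / 2.2 ≈ 0.666364.
With c = 0.466 and e = 0.075, the statutory reserve ratio is 0.666364 − 0.466 − 0.075 = 0.125364.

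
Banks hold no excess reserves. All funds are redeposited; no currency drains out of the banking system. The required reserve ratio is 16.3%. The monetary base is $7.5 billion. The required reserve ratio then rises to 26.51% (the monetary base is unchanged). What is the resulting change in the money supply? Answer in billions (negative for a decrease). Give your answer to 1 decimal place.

-17.7 billion

Initially m₁ = 1 / (0.163) ≈ 6.1350, so M₁ = 6.1350 × 7.5 = 46.0125 billion.
After the change m₂ = 1 / (0.2651) ≈ 3.7722, so M₂ = 3.7722 × 7.5 = 28.2915 billion.
ΔM = M₂ − M₁ = 28.2915 − 46.0125 = -17.721 billion.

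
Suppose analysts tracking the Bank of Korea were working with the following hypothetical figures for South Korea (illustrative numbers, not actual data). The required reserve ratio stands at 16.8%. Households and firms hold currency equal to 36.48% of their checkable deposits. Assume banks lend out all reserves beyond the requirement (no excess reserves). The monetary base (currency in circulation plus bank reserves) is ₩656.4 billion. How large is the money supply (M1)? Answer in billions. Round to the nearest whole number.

₩1681 billion

The money multiplier is m = (1 + c) / (rr + c) = (1 + 0.3648) / (0.168 + 0.3648) ≈ 2.5616.
So M = m × MB = 2.5616 × 656.4 ≈ 1681.4342 billion.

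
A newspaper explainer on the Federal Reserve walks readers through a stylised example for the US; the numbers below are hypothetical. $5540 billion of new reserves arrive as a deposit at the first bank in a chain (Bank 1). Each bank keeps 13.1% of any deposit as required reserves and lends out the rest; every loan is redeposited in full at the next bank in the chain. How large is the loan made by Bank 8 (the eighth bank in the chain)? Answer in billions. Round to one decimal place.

$1801.6 billion

Each bank lends a fraction (1 − rr) = 0.8690 of the deposit it receives, so Bank 8 receives 5540·0.8690^7 and lends 5540·0.8690^8 ≈ 1801.6398 billion.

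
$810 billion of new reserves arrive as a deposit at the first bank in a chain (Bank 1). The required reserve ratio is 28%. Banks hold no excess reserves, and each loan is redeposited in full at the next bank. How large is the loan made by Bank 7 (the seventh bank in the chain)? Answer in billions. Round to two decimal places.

$81.25 billion

Each bank lends a fraction (1 − rr) = 0.7200 of the deposit it receives, so Bank 7 receives 810·0.7200^6 and lends 810·0.7200^7 ≈ 81.2480 billion.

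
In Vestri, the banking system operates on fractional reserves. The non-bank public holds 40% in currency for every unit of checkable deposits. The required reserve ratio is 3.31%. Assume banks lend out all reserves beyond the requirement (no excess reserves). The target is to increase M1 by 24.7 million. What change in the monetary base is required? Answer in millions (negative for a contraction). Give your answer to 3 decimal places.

7.641 million

The money multiplier is m = (1 + c) / (rr + c) = (1 + 0.4) / (0.0331 + 0.4) ≈ 3.232510.
ΔMB = ΔM / m = (+24.7) / 3.232510 ≈ 7.6411 million.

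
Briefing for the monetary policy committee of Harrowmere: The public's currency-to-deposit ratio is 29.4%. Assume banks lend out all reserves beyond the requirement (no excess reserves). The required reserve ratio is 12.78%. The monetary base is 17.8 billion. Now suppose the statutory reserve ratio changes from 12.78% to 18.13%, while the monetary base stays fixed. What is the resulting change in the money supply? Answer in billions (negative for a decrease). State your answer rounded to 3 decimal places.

Initially m₁ = (1 + 0.294) / (0.1278 + 0.294) ≈ 3.067805, so M₁ = 3.067805 × 17.8 ≈ 54.6069 billion.
After the change m₂ = (1 + 0.294) / (0.1813 + 0.294) ≈ 2.722491, so M₂ = 2.722491 × 17.8 ≈ 48.4603 billion.
ΔM = M₂ − M₁ = 48.4603 − 54.6069 = -6.1466 billion.

-6.147 billion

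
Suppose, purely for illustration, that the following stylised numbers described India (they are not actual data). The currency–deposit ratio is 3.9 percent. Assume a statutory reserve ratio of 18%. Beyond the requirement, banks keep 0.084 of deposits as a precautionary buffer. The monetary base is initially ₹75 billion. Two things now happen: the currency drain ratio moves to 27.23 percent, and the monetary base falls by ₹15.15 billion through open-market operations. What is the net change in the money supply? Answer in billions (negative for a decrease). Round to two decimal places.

Before: m₁ = (1 + 0.039) / (0.18 + 0.084 + 0.039) ≈ 3.42904, MB₁ = 75, so M₁ = 3.42904 × 75 = 257.178 billion.
After: m₂ = (1 + 0.2723) / (0.18 + 0.084 + 0.2723) ≈ 2.37237, MB₂ = 75 − 15.15 = 59.85, so M₂ = 2.37237 × 59.85 ≈ 141.9863 billion.
ΔM = M₂ − M₁ = 141.9863 − 257.178 = -115.1917 billion.

-115.19 billion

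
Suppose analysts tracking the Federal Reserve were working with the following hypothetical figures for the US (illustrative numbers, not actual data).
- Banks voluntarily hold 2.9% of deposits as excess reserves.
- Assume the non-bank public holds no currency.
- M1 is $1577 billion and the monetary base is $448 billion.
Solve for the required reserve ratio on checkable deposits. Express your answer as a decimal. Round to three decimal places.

Using m = M/MB = 1577/448 ≈ 3.520089. Since m = (1 + c)/(c + rr + e), the denominator satisfies c + rr + e = (1 + c)/m = (1 + 0) / 3.520089 ≈ 0.284084.
With c = 0 and e = 0.029, the required reserve ratio on checkable deposits is 0.284084 − 0 − 0.029 = 0.255084.

0.255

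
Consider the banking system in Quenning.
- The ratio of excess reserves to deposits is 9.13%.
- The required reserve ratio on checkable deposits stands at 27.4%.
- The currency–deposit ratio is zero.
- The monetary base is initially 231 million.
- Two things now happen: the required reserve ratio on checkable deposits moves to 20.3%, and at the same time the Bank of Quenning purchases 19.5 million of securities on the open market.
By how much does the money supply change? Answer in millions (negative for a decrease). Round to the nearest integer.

Before: m₁ = 1 / (0.274 + 0.0913) ≈ 2.7375, MB₁ = 231, so M₁ = 2.7375 × 231 = 632.3625 million.
After: m₂ = 1 / (0.203 + 0.0913) ≈ 3.3979, MB₂ = 231 + 19.5 = 250.5, so M₂ = 3.3979 × 250.5 ≈ 851.1739 million.
ΔM = M₂ − M₁ = 851.1739 − 632.3625 = 218.8114 million.

219 million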